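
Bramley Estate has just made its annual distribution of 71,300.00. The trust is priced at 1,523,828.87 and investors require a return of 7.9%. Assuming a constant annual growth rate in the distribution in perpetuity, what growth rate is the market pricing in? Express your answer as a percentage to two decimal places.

3.08%

P = D₀(1+g)/(r−g) ⇒ P(r−g) = D₀(1+g) ⇒ g(P+D₀) = P·r − D₀
g = (P·r − D₀)/(P + D₀) = (1,523,828.87×0.079 − 71,300.00) / (1,523,828.87 + 71,300.00) = 0.030770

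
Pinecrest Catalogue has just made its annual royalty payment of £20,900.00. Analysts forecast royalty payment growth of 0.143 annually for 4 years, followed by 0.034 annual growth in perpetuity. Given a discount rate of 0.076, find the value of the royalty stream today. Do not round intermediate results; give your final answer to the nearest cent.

£752618.88

D_1 = 23888.70000
D_2 = 27304.78410
D_3 = 31209.36823
D_4 = 35672.30788
Terminal value at year 4: TV = D_4×(1+g_2)/(r−g_2) = 36885.16635/0.042 = 878218.24644
P_0 = D_1/(1+r)^1 + D_2/(1+r)^2 + D_3/(1+r)^3 + D_4/(1+r)^4 + TV/(1+r)^4
    = 22201.39405 + 23583.82286 + 25052.33228 + 26612.28234 + 655169.04614 = 752618.87768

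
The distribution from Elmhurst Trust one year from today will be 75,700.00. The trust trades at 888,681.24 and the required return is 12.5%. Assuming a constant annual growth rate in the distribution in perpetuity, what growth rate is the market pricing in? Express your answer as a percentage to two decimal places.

3.98%

P = D₁/(r−g) ⇒ g = r − D₁/P = 0.125 − 75,700.00/888,681.24 = 0.039818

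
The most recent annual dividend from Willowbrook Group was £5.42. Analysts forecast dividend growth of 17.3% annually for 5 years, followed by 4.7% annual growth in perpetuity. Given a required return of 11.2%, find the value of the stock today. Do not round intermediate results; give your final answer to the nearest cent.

£145.92

D_1 = 6.35766
D_2 = 7.45754
D_3 = 8.74769
D_4 = 10.26104
D_5 = 12.03620
Terminal value at year 5: TV = D_5×(1+g_2)/(r−g_2) = 12.60190/0.065 = 193.87538
P_0 = D_1/(1+r)^1 + D_2/(1+r)^2 + D_3/(1+r)^3 + D_4/(1+r)^4 + D_5/(1+r)^5 + TV/(1+r)^5
    = 5.71732 + 6.03095 + 6.36178 + 6.71077 + 7.07889 + 114.02465 = 145.92436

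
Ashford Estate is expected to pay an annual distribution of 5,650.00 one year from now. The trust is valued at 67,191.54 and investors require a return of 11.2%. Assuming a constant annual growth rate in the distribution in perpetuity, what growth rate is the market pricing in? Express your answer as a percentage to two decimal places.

P = D₁/(r−g) ⇒ g = r − D₁/P = 0.112 − 5,650.00/67,191.54 = 0.027912

2.79%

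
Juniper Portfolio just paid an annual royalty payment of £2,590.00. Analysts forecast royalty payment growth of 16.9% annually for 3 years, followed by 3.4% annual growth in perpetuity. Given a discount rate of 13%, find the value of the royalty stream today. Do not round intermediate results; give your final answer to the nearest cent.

£39204.47

D_1 = 3027.71000
D_2 = 3539.39299
D_3 = 4137.55041
Terminal value at year 3: TV = D_3×(1+g_2)/(r−g_2) = 4278.22712/0.096 = 44564.86582
P_0 = D_1/(1+r)^1 + D_2/(1+r)^2 + D_3/(1+r)^3 + TV/(1+r)^3
    = 2679.38938 + 2771.86388 + 2867.52998 + 30885.68749 = 39204.47073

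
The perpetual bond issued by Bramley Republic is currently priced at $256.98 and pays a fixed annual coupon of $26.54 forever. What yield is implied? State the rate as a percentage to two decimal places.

10.33%

P = C/r ⇒ r = C/P = $26.54/$256.98 = 0.103277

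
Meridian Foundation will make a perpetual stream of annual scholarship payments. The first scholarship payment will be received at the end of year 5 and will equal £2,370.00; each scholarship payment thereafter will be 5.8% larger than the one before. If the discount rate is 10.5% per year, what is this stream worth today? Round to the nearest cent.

Value at end of year 4: C₁ / (r − g) = £2,370.00 / (0.105 − 0.058) = £50,425.5319
Discount to today: PV = £50,425.5319 / (1 + 0.105)^4 = £50,425.5319 / 1.490902 = £33,822.16

£33822.16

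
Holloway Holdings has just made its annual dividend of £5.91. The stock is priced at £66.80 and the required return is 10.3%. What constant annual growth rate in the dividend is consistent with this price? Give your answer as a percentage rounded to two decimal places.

1.33%

P = D₀(1+g)/(r−g) ⇒ P(r−g) = D₀(1+g) ⇒ g(P+D₀) = P·r − D₀
g = (P·r − D₀)/(P + D₀) = (£66.80×0.103 − £5.91) / (£66.80 + £5.91) = 0.013346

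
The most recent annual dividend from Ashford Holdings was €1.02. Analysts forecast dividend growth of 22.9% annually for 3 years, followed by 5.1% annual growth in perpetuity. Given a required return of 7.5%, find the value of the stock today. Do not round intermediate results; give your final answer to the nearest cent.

€70.77

D_1 = 1.25358
D_2 = 1.54065
D_3 = 1.89346
Terminal value at year 3: TV = D_3×(1+g_2)/(r−g_2) = 1.99003/0.024 = 82.91771
P_0 = D_1/(1+r)^1 + D_2/(1+r)^2 + D_3/(1+r)^3 + TV/(1+r)^3
    = 1.16612 + 1.33317 + 1.52416 + 66.74549 = 70.76894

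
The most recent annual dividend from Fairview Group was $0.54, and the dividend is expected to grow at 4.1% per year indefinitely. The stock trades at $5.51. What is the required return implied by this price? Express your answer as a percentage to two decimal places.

14.30%

D₁ = $0.54 × 1.041 = $0.5621
P = D₁/(r − g) ⇒ r = D₁/P + g = $0.5621/$5.51 + 0.041 = 0.102022 + 0.041 = 0.143022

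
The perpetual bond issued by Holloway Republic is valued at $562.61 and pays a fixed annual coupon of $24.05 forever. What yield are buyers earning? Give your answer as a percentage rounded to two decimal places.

P = C/r ⇒ r = C/P = $24.05/$562.61 = 0.042747

4.27%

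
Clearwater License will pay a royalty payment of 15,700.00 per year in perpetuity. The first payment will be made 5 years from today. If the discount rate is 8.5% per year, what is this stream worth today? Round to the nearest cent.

133279.01

Value at end of year 4: C / r = 15,700.00 / 0.085 = 184,705.8824
Discount to today: PV = 184,705.8824 / (1 + 0.085)^4 = 184,705.8824 / 1.385859 = 133,279.01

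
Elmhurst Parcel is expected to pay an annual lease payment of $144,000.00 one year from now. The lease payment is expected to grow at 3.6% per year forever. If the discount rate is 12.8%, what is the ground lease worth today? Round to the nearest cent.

$1565217.39

Growing perpetuity: P = D₁ / (r − g) = $144,000.0000 / (0.128 − 0.036) = $1,565,217.39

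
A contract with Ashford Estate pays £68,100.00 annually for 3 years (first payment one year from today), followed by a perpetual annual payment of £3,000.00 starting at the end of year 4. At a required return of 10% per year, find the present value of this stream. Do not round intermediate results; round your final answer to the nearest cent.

£191894.06

PV of 3-year annuity: £68,100.00 × [1 − (1+0.1)^−3] / 0.1 = 169354.62059
Perpetuity value at year 3: £3,000.00 / 0.1 = 30000.00000
PV of perpetuity: 30000.00000 / (1+0.1)^3 = 22539.44403
Total PV = 169354.62059 + 22539.44403 = 191894.06461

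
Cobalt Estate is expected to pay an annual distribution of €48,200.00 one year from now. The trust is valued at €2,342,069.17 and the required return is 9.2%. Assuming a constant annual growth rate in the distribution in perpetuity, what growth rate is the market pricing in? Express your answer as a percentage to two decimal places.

P = D₁/(r−g) ⇒ g = r − D₁/P = 0.092 − €48,200.00/€2,342,069.17 = 0.071420

7.14%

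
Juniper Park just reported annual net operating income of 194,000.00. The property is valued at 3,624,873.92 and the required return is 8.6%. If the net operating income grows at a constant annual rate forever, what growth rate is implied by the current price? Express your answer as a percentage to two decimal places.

P = D₀(1+g)/(r−g) ⇒ P(r−g) = D₀(1+g) ⇒ g(P+D₀) = P·r − D₀
g = (P·r − D₀)/(P + D₀) = (3,624,873.92×0.086 − 194,000.00) / (3,624,873.92 + 194,000.00) = 0.030831

3.08%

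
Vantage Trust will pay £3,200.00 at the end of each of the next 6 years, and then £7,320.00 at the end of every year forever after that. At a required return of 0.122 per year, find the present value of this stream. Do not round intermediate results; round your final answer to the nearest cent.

£43156.52

PV of 6-year annuity: £3,200.00 × [1 − (1+0.122)^−6] / 0.122 = 13082.31617
Perpetuity value at year 6: £7,320.00 / 0.122 = 60000.00000
PV of perpetuity: 60000.00000 / (1+0.122)^6 = 30074.20175
Total PV = 13082.31617 + 30074.20175 = 43156.51793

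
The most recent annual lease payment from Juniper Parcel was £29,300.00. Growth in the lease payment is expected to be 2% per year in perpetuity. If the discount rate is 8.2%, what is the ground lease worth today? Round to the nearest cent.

£482032.26

D₁ = D₀ × (1 + g) = £29,300.00 × 1.02 = £29,886.0000
Growing perpetuity: P = D₁ / (r − g) = £29,886.0000 / (0.082 − 0.02) = £482,032.26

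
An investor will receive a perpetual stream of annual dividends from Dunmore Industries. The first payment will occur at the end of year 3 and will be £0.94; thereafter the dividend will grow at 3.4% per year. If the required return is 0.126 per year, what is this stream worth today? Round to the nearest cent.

Value at end of year 2: C₁ / (r − g) = £0.94 / (0.126 − 0.034) = £10.2174
Discount to today: PV = £10.2174 / (1 + 0.126)^2 = £10.2174 / 1.267876 = £8.06

£8.06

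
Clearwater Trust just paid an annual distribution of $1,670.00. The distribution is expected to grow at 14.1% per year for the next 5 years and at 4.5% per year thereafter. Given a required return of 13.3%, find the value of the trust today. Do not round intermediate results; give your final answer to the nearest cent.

D_1 = 1905.47000
D_2 = 2174.14127
D_3 = 2480.69519
D_4 = 2830.47321
D_5 = 3229.56993
Terminal value at year 5: TV = D_5×(1+g_2)/(r−g_2) = 3374.90058/0.088 = 38351.14296
P_0 = D_1/(1+r)^1 + D_2/(1+r)^2 + D_3/(1+r)^3 + D_4/(1+r)^4 + D_5/(1+r)^5 + TV/(1+r)^5
    = 1681.79170 + 1693.66667 + 1705.62548 + 1717.66873 + 1729.79702 + 20541.33958 = 29069.88918

$29069.89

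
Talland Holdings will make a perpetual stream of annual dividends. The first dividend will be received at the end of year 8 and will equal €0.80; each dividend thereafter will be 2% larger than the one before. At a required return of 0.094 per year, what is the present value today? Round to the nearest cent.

Value at end of year 7: C₁ / (r − g) = €0.80 / (0.094 − 0.02) = €10.8108
Discount to today: PV = €10.8108 / (1 + 0.094)^7 = €10.8108 / 1.875518 = €5.76

€5.76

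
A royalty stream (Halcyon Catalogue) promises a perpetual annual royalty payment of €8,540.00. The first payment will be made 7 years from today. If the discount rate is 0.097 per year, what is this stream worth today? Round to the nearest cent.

€50518.03

Value at end of year 6: C / r = €8,540.00 / 0.097 = €88,041.2371
Discount to today: PV = €88,041.2371 / (1 + 0.097)^6 = €88,041.2371 / 1.742769 = €50,518.03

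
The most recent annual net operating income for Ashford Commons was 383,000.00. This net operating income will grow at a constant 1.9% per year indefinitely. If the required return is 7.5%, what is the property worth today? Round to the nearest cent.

6969232.14

D₁ = D₀ × (1 + g) = 383,000.00 × 1.019 = 390,277.0000
Growing perpetuity: P = D₁ / (r − g) = 390,277.0000 / (0.075 − 0.019) = 6,969,232.14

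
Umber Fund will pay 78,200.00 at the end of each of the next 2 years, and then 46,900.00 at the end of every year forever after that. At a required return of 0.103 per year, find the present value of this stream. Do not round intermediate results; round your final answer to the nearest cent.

509444.21

PV of 2-year annuity: 78,200.00 × [1 − (1+0.103)^−2] / 0.103 = 135174.57129
Perpetuity value at year 2: 46,900.00 / 0.103 = 455339.80583
PV of perpetuity: 455339.80583 / (1+0.103)^2 = 374269.63455
Total PV = 135174.57129 + 374269.63455 = 509444.20584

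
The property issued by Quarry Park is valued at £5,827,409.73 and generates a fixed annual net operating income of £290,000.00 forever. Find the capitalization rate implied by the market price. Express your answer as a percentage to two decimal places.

P = C/r ⇒ r = C/P = £290,000.00/£5,827,409.73 = 0.049765

4.98%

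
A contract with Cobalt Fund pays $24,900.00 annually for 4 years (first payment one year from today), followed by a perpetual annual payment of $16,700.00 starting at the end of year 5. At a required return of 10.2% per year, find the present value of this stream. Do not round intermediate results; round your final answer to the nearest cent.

$189606.25

PV of 4-year annuity: $24,900.00 × [1 − (1+0.102)^−4] / 0.102 = 78589.14030
Perpetuity value at year 4: $16,700.00 / 0.102 = 163725.49020
PV of perpetuity: 163725.49020 / (1+0.102)^4 = 111017.11096
Total PV = 78589.14030 + 111017.11096 = 189606.25126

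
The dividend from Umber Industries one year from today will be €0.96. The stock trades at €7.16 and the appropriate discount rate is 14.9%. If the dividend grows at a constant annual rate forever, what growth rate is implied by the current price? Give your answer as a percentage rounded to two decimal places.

P = D₁/(r−g) ⇒ g = r − D₁/P = 0.149 − €0.96/€7.16 = 0.014922

1.49%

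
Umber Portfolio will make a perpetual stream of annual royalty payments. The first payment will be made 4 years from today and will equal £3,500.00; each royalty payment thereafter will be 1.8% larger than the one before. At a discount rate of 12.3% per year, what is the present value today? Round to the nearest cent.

£23536.37

Value at end of year 3: C₁ / (r − g) = £3,500.00 / (0.123 − 0.018) = £33,333.3333
Discount to today: PV = £33,333.3333 / (1 + 0.123)^3 = £33,333.3333 / 1.416248 = £23,536.37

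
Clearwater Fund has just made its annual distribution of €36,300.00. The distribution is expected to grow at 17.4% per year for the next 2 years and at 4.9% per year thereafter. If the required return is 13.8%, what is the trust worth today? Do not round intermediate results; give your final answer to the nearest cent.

€531429.68

D_1 = 42616.20000
D_2 = 50031.41880
Terminal value at year 2: TV = D_2×(1+g_2)/(r−g_2) = 52482.95832/0.089 = 589696.16091
P_0 = D_1/(1+r)^1 + D_2/(1+r)^2 + TV/(1+r)^2
    = 37448.33040 + 38632.98761 + 455348.35952 = 531429.67753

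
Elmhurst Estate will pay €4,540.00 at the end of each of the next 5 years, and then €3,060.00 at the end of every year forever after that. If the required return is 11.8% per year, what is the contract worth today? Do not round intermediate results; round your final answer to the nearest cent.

€31293.81

PV of 5-year annuity: €4,540.00 × [1 − (1+0.118)^−5] / 0.118 = 16447.09565
Perpetuity value at year 5: €3,060.00 / 0.118 = 25932.20339
PV of perpetuity: 25932.20339 / (1+0.118)^5 = 14846.71601
Total PV = 16447.09565 + 14846.71601 = 31293.81166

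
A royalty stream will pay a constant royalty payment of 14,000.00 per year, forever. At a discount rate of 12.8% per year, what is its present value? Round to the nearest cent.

109375.00

Level perpetuity: PV = C / r = 14,000.00 / 0.128 = 109,375.00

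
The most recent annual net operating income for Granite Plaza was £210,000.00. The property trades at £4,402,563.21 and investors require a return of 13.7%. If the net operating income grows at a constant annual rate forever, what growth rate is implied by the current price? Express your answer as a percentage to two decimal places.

P = D₀(1+g)/(r−g) ⇒ P(r−g) = D₀(1+g) ⇒ g(P+D₀) = P·r − D₀
g = (P·r − D₀)/(P + D₀) = (£4,402,563.21×0.137 − £210,000.00) / (£4,402,563.21 + £210,000.00) = 0.085235

8.52%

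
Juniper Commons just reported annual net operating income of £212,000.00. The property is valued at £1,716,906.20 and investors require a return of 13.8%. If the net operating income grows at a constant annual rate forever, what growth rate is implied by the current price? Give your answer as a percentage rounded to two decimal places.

1.29%

P = D₀(1+g)/(r−g) ⇒ P(r−g) = D₀(1+g) ⇒ g(P+D₀) = P·r − D₀
g = (P·r − D₀)/(P + D₀) = (£1,716,906.20×0.138 − £212,000.00) / (£1,716,906.20 + £212,000.00) = 0.012926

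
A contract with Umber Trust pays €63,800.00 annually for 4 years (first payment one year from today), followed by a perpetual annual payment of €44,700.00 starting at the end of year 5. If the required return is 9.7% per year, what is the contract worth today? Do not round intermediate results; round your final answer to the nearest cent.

€521764.46

PV of 4-year annuity: €63,800.00 × [1 − (1+0.097)^−4] / 0.097 = 203557.78566
Perpetuity value at year 4: €44,700.00 / 0.097 = 460824.74227
PV of perpetuity: 460824.74227 / (1+0.097)^4 = 318206.66987
Total PV = 203557.78566 + 318206.66987 = 521764.45553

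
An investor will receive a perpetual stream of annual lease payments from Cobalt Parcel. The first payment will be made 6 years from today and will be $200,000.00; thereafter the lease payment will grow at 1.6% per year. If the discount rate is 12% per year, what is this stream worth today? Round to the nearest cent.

$1091205.49

Value at end of year 5: C₁ / (r − g) = $200,000.00 / (0.12 − 0.016) = $1,923,076.9231
Discount to today: PV = $1,923,076.9231 / (1 + 0.12)^5 = $1,923,076.9231 / 1.762342 = $1,091,205.49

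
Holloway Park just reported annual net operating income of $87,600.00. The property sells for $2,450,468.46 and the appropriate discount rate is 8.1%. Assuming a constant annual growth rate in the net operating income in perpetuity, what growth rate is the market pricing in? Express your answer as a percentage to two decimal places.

P = D₀(1+g)/(r−g) ⇒ P(r−g) = D₀(1+g) ⇒ g(P+D₀) = P·r − D₀
g = (P·r − D₀)/(P + D₀) = ($2,450,468.46×0.081 − $87,600.00) / ($2,450,468.46 + $87,600.00) = 0.043690

4.37%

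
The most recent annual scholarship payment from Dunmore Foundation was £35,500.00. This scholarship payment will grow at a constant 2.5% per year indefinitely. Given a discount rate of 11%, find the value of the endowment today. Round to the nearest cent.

£428088.24

D₁ = D₀ × (1 + g) = £35,500.00 × 1.025 = £36,387.5000
Growing perpetuity: P = D₁ / (r − g) = £36,387.5000 / (0.11 − 0.025) = £428,088.24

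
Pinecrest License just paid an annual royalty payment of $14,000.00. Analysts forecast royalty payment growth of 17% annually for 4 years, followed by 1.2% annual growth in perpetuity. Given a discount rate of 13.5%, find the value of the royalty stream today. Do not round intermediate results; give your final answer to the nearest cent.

D_1 = 16380.00000
D_2 = 19164.60000
D_3 = 22422.58200
D_4 = 26234.42094
Terminal value at year 4: TV = D_4×(1+g_2)/(r−g_2) = 26549.23399/0.123 = 215847.43082
P_0 = D_1/(1+r)^1 + D_2/(1+r)^2 + D_3/(1+r)^3 + D_4/(1+r)^4 + TV/(1+r)^4
    = 14431.71806 + 14876.74902 + 15335.50339 + 15808.40438 + 130065.89616 = 190518.27101

$190518.27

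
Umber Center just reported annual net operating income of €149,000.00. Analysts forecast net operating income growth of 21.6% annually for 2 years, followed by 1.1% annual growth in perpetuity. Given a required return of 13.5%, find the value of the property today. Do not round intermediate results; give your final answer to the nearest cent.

D_1 = 181184.00000
D_2 = 220319.74400
Terminal value at year 2: TV = D_2×(1+g_2)/(r−g_2) = 222743.26118/0.124 = 1796316.62245
P_0 = D_1/(1+r)^1 + D_2/(1+r)^2 + TV/(1+r)^2
    = 159633.48018 + 171025.82546 + 1394412.17369 = 1725071.47932

€1725071.48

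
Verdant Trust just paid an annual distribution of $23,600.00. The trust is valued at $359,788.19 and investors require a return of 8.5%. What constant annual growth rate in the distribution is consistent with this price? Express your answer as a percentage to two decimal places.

1.82%

P = D₀(1+g)/(r−g) ⇒ P(r−g) = D₀(1+g) ⇒ g(P+D₀) = P·r − D₀
g = (P·r − D₀)/(P + D₀) = ($359,788.19×0.085 − $23,600.00) / ($359,788.19 + $23,600.00) = 0.018211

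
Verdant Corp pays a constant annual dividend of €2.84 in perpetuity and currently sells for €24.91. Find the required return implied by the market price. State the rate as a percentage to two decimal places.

11.40%

P = C/r ⇒ r = C/P = €2.84/€24.91 = 0.114010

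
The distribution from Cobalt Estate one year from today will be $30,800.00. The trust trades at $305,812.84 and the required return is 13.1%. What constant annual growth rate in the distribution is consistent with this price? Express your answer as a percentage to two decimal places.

3.03%

P = D₁/(r−g) ⇒ g = r − D₁/P = 0.131 − $30,800.00/$305,812.84 = 0.030285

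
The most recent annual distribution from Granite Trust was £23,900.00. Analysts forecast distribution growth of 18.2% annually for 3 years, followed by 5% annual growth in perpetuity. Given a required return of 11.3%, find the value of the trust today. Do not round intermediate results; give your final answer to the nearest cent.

D_1 = 28249.80000
D_2 = 33391.26360
D_3 = 39468.47358
Terminal value at year 3: TV = D_3×(1+g_2)/(r−g_2) = 41441.89725/0.063 = 657807.89292
P_0 = D_1/(1+r)^1 + D_2/(1+r)^2 + D_3/(1+r)^3 + TV/(1+r)^3
    = 25381.67116 + 26955.19794 + 28626.27490 + 477104.58173 = 558067.72574

£558067.73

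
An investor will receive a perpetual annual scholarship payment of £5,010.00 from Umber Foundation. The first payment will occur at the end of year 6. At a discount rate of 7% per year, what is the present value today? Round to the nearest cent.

£51029.44

Value at end of year 5: C / r = £5,010.00 / 0.07 = £71,571.4286
Discount to today: PV = £71,571.4286 / (1 + 0.07)^5 = £71,571.4286 / 1.402552 = £51,029.44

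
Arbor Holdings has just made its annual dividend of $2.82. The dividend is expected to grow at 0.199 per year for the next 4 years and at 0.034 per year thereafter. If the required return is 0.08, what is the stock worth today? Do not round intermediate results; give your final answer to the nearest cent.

D_1 = 3.38118
D_2 = 4.05403
D_3 = 4.86079
D_4 = 5.82808
Terminal value at year 4: TV = D_4×(1+g_2)/(r−g_2) = 6.02624/0.046 = 131.00520
P_0 = D_1/(1+r)^1 + D_2/(1+r)^2 + D_3/(1+r)^3 + D_4/(1+r)^4 + TV/(1+r)^4
    = 3.13072 + 3.47568 + 3.85865 + 4.28382 + 96.29274 = 111.04161

$111.04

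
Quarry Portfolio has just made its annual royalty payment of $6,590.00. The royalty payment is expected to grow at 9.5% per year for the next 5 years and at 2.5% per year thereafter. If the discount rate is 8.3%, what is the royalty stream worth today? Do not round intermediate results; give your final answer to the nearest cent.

D_1 = 7216.05000
D_2 = 7901.57475
D_3 = 8652.22435
D_4 = 9474.18566
D_5 = 10374.23330
Terminal value at year 5: TV = D_5×(1+g_2)/(r−g_2) = 10633.58914/0.058 = 183337.74371
P_0 = D_1/(1+r)^1 + D_2/(1+r)^2 + D_3/(1+r)^3 + D_4/(1+r)^4 + D_5/(1+r)^5 + TV/(1+r)^5
    = 6663.01939 + 6736.84786 + 6811.49437 + 6886.96800 + 6963.27789 + 123057.92824 = 157119.53575

$157119.54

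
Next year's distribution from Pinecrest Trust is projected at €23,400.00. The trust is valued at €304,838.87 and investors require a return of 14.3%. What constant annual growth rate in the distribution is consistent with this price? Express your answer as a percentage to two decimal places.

6.62%

P = D₁/(r−g) ⇒ g = r − D₁/P = 0.143 − €23,400.00/€304,838.87 = 0.066238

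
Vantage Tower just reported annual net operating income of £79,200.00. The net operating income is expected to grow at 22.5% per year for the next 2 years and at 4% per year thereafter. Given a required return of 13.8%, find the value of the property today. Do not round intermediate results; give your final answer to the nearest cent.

£1150940.25

D_1 = 97020.00000
D_2 = 118849.50000
Terminal value at year 2: TV = D_2×(1+g_2)/(r−g_2) = 123603.48000/0.098 = 1261260.00000
P_0 = D_1/(1+r)^1 + D_2/(1+r)^2 + TV/(1+r)^2
    = 85254.83304 + 91772.55753 + 973912.85547 = 1150940.24605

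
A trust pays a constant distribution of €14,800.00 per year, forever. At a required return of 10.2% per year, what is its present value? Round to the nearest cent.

Level perpetuity: PV = C / r = €14,800.00 / 0.102 = €145,098.04

€145098.04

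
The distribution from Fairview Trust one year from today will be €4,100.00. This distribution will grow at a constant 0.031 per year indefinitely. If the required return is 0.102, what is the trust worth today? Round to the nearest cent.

€57746.48

Growing perpetuity: P = D₁ / (r − g) = €4,100.0000 / (0.102 − 0.031) = €57,746.48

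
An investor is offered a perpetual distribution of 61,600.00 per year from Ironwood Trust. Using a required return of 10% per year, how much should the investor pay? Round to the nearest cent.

616000.00

Level perpetuity: PV = C / r = 61,600.00 / 0.1 = 616,000.00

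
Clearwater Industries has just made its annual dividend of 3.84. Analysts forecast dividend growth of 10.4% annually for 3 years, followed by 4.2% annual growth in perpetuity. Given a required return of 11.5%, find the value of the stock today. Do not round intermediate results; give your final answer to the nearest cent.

64.50

D_1 = 4.23936
D_2 = 4.68025
D_3 = 5.16700
Terminal value at year 3: TV = D_3×(1+g_2)/(r−g_2) = 5.38401/0.073 = 73.75361
P_0 = D_1/(1+r)^1 + D_2/(1+r)^2 + D_3/(1+r)^3 + TV/(1+r)^3
    = 3.80212 + 3.76461 + 3.72747 + 53.20577 = 64.49996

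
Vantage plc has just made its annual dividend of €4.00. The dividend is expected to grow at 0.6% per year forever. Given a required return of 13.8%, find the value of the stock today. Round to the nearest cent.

€30.48

D₁ = D₀ × (1 + g) = €4.00 × 1.006 = €4.0240
Growing perpetuity: P = D₁ / (r − g) = €4.0240 / (0.138 − 0.006) = €30.48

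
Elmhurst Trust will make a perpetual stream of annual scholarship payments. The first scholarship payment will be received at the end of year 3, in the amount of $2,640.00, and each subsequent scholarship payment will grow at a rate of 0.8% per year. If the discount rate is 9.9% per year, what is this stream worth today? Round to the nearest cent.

$24019.68

Value at end of year 2: C₁ / (r − g) = $2,640.00 / (0.099 − 0.008) = $29,010.9890
Discount to today: PV = $29,010.9890 / (1 + 0.099)^2 = $29,010.9890 / 1.207801 = $24,019.68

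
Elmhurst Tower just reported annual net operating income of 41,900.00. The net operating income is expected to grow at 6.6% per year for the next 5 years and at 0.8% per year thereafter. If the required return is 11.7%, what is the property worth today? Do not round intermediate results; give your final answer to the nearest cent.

D_1 = 44665.40000
D_2 = 47613.31640
D_3 = 50755.79528
D_4 = 54105.67777
D_5 = 57676.65250
Terminal value at year 5: TV = D_5×(1+g_2)/(r−g_2) = 58138.06572/0.109 = 533376.74976
P_0 = D_1/(1+r)^1 + D_2/(1+r)^2 + D_3/(1+r)^3 + D_4/(1+r)^4 + D_5/(1+r)^5 + TV/(1+r)^5
    = 39986.92927 + 38161.20556 + 36418.84076 + 34756.02887 + 33169.13767 + 306738.44741 = 489230.58953

489230.59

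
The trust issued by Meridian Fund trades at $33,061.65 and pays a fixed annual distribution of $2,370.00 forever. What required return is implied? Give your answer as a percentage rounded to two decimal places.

P = C/r ⇒ r = C/P = $2,370.00/$33,061.65 = 0.071684

7.17%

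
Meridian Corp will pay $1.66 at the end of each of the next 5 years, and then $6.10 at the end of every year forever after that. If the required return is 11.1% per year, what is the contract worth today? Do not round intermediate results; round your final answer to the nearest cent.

$38.59

PV of 5-year annuity: $1.66 × [1 − (1+0.111)^−5] / 0.111 = 6.11979
Perpetuity value at year 5: $6.10 / 0.111 = 54.95495
PV of perpetuity: 54.95495 / (1+0.111)^5 = 32.46658
Total PV = 6.11979 + 32.46658 = 38.58637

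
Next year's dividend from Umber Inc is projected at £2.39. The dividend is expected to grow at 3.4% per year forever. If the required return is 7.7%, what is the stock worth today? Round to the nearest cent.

£55.58

Growing perpetuity: P = D₁ / (r − g) = £2.3900 / (0.077 − 0.034) = £55.58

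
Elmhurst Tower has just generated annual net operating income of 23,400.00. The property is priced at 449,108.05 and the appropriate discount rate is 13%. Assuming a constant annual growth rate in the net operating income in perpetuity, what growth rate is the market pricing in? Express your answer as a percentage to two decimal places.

7.40%

P = D₀(1+g)/(r−g) ⇒ P(r−g) = D₀(1+g) ⇒ g(P+D₀) = P·r − D₀
g = (P·r − D₀)/(P + D₀) = (449,108.05×0.13 − 23,400.00) / (449,108.05 + 23,400.00) = 0.074039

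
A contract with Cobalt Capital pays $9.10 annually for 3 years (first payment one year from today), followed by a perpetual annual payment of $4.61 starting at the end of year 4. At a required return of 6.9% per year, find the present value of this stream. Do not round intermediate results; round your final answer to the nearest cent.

PV of 3-year annuity: $9.10 × [1 − (1+0.069)^−3] / 0.069 = 23.92498
Perpetuity value at year 3: $4.61 / 0.069 = 66.81159
PV of perpetuity: 66.81159 / (1+0.069)^3 = 54.69136
Total PV = 23.92498 + 54.69136 = 78.61633

$78.62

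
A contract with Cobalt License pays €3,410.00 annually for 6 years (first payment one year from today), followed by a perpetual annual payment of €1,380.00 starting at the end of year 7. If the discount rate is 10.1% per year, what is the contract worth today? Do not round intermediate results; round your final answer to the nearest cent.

€22478.70

PV of 6-year annuity: €3,410.00 × [1 − (1+0.101)^−6] / 0.101 = 14808.01770
Perpetuity value at year 6: €1,380.00 / 0.101 = 13663.36634
PV of perpetuity: 13663.36634 / (1+0.101)^6 = 7670.67882
Total PV = 14808.01770 + 7670.67882 = 22478.69652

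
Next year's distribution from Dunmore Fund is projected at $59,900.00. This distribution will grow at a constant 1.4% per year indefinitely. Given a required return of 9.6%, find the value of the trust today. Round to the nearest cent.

Growing perpetuity: P = D₁ / (r − g) = $59,900.0000 / (0.096 − 0.014) = $730,487.80

$730487.80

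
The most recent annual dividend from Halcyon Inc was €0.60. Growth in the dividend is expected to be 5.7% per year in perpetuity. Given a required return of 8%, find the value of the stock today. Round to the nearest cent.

€27.57

D₁ = D₀ × (1 + g) = €0.60 × 1.057 = €0.6342
Growing perpetuity: P = D₁ / (r − g) = €0.6342 / (0.08 − 0.057) = €27.57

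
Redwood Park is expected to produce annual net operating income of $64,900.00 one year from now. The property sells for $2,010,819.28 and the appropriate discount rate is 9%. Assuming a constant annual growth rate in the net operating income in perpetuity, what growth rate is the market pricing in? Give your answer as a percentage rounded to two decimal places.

5.77%

P = D₁/(r−g) ⇒ g = r − D₁/P = 0.09 − $64,900.00/$2,010,819.28 = 0.057725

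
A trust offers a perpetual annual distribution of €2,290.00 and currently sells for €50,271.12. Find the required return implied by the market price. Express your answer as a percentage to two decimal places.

P = C/r ⇒ r = C/P = €2,290.00/€50,271.12 = 0.045553

4.56%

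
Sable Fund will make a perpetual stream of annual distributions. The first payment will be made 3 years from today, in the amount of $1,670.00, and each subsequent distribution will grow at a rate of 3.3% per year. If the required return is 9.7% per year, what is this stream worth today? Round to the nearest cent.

Value at end of year 2: C₁ / (r − g) = $1,670.00 / (0.097 − 0.033) = $26,093.7500
Discount to today: PV = $26,093.7500 / (1 + 0.097)^2 = $26,093.7500 / 1.203409 = $21,683.19

$21683.19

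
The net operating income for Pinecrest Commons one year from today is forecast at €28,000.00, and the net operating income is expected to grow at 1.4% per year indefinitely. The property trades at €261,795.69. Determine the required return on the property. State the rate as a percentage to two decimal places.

12.10%

P = D₁/(r − g) ⇒ r = D₁/P + g = €28,000.0000/€261,795.69 + 0.014 = 0.106954 + 0.014 = 0.120954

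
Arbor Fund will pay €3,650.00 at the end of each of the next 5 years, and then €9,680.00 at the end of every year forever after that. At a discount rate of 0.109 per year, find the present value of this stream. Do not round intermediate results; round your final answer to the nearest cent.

€66464.90

PV of 5-year annuity: €3,650.00 × [1 − (1+0.109)^−5] / 0.109 = 13524.02781
Perpetuity value at year 5: €9,680.00 / 0.109 = 88807.33945
PV of perpetuity: 88807.33945 / (1+0.109)^5 = 52940.87666
Total PV = 13524.02781 + 52940.87666 = 66464.90447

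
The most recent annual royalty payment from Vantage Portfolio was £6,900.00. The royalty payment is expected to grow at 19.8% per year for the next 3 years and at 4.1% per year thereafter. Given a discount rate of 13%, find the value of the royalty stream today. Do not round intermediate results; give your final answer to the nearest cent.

D_1 = 8266.20000
D_2 = 9902.90760
D_3 = 11863.68330
Terminal value at year 3: TV = D_3×(1+g_2)/(r−g_2) = 12350.09432/0.089 = 138765.10472
P_0 = D_1/(1+r)^1 + D_2/(1+r)^2 + D_3/(1+r)^3 + TV/(1+r)^3
    = 7315.22124 + 7755.42924 + 8222.12764 + 96171.17835 = 119463.95647

£119463.96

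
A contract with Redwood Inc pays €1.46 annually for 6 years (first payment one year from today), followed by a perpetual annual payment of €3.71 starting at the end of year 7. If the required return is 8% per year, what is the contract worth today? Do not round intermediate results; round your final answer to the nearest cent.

€35.97

PV of 6-year annuity: €1.46 × [1 − (1+0.08)^−6] / 0.08 = 6.74940
Perpetuity value at year 6: €3.71 / 0.08 = 46.37500
PV of perpetuity: 46.37500 / (1+0.08)^6 = 29.22412
Total PV = 6.74940 + 29.22412 = 35.97352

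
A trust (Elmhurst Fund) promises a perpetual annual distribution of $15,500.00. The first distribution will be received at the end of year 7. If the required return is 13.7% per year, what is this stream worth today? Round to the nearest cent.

Value at end of year 6: C / r = $15,500.00 / 0.137 = $113,138.6861
Discount to today: PV = $113,138.6861 / (1 + 0.137)^6 = $113,138.6861 / 2.160542 = $52,365.87

$52365.87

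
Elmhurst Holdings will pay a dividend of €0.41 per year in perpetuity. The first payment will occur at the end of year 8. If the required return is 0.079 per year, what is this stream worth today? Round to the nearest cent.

€3.05

Value at end of year 7: C / r = €0.41 / 0.079 = €5.1899
Discount to today: PV = €5.1899 / (1 + 0.079)^7 = €5.1899 / 1.702747 = €3.05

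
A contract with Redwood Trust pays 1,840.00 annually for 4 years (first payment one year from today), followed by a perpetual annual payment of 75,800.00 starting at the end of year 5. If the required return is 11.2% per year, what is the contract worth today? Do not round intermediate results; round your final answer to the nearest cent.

448305.23

PV of 4-year annuity: 1,840.00 × [1 − (1+0.112)^−4] / 0.112 = 5684.20895
Perpetuity value at year 4: 75,800.00 / 0.112 = 676785.71429
PV of perpetuity: 676785.71429 / (1+0.112)^4 = 442621.01931
Total PV = 5684.20895 + 442621.01931 = 448305.22826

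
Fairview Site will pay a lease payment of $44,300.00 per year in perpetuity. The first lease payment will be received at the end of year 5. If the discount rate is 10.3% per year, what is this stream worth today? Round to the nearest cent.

Value at end of year 4: C / r = $44,300.00 / 0.103 = $430,097.0874
Discount to today: PV = $430,097.0874 / (1 + 0.103)^4 = $430,097.0874 / 1.480137 = $290,579.15

$290579.15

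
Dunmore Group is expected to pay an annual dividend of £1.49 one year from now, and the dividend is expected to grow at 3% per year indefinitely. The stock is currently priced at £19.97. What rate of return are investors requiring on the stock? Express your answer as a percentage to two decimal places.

10.46%

P = D₁/(r − g) ⇒ r = D₁/P + g = £1.4900/£19.97 + 0.03 = 0.074612 + 0.03 = 0.104612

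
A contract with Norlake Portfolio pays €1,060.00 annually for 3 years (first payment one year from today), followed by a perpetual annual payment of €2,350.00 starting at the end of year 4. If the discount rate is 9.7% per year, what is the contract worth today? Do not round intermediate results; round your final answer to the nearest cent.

PV of 3-year annuity: €1,060.00 × [1 − (1+0.097)^−3] / 0.097 = 2650.04803
Perpetuity value at year 3: €2,350.00 / 0.097 = 24226.80412
PV of perpetuity: 24226.80412 / (1+0.097)^3 = 18351.69764
Total PV = 2650.04803 + 18351.69764 = 21001.74567

€21001.75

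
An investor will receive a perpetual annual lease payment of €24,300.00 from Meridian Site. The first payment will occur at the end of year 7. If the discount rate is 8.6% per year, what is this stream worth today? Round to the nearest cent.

Value at end of year 6: C / r = €24,300.00 / 0.086 = €282,558.1395
Discount to today: PV = €282,558.1395 / (1 + 0.086)^6 = €282,558.1395 / 1.640510 = €172,237.96

€172237.96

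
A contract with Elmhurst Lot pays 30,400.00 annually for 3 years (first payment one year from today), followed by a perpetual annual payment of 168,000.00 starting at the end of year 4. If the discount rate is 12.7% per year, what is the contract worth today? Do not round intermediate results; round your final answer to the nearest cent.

PV of 3-year annuity: 30,400.00 × [1 − (1+0.127)^−3] / 0.127 = 72146.26858
Perpetuity value at year 3: 168,000.00 / 0.127 = 1322834.64567
PV of perpetuity: 1322834.64567 / (1+0.127)^3 = 924131.58245
Total PV = 72146.26858 + 924131.58245 = 996277.85103

996277.85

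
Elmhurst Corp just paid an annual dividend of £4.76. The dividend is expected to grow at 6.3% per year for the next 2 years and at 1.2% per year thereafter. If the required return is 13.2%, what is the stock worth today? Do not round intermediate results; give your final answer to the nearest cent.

D_1 = 5.05988
D_2 = 5.37865
Terminal value at year 2: TV = D_2×(1+g_2)/(r−g_2) = 5.44320/0.12 = 45.35997
P_0 = D_1/(1+r)^1 + D_2/(1+r)^2 + TV/(1+r)^2
    = 4.46986 + 4.19740 + 35.39810 = 44.06536

£44.07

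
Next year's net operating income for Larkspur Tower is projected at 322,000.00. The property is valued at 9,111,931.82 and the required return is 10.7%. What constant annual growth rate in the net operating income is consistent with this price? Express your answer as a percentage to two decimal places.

P = D₁/(r−g) ⇒ g = r − D₁/P = 0.107 − 322,000.00/9,111,931.82 = 0.071662

7.17%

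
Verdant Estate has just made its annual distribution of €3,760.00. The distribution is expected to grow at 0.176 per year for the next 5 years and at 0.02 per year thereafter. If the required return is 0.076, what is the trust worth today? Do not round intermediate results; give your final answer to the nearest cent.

D_1 = 4421.76000
D_2 = 5199.98976
D_3 = 6115.18796
D_4 = 7191.46104
D_5 = 8457.15818
Terminal value at year 5: TV = D_5×(1+g_2)/(r−g_2) = 8626.30134/0.056 = 154041.09544
P_0 = D_1/(1+r)^1 + D_2/(1+r)^2 + D_3/(1+r)^3 + D_4/(1+r)^4 + D_5/(1+r)^5 + TV/(1+r)^5
    = 4109.44238 + 4491.36082 + 4908.77353 + 5364.97925 + 5863.58327 + 106800.98097 = 131539.12022

€131539.12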